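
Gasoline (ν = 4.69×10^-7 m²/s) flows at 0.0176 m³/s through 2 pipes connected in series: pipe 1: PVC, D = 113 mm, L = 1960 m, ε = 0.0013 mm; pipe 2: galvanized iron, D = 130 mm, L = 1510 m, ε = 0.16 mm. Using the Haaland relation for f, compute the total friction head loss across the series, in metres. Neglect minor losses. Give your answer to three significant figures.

H ≈ 59.2 m

Pipe 1: V = 1.755 m/s, Re = 4.23×10^5, ε/D = 1.15×10^-5, f = 0.01358, h_1 = f(L/D)V²/2g = 36.98 m
Pipe 2: V = 1.326 m/s, Re = 3.68×10^5, ε/D = 0.00123, f = 0.02132, h_2 = f(L/D)V²/2g = 22.19 m
Series → Q common, losses add: H = Σh = 59.16 m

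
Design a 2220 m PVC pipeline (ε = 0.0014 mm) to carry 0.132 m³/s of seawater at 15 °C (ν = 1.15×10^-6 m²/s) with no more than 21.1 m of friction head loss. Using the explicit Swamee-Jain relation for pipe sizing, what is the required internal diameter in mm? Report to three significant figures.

D ≈ 292 mm

Swamee-Jain (Type III): D = 0.66·[ε^1.25·(LQ²/(gh_f))^4.75 + ν·Q^9.4·(L/(gh_f))^5.2]^0.04
LQ²/(gh_f) = 0.1869; L/(gh_f) = 10.73
Term 1 = ε^1.25·(…)^4.75 = 1.67×10^-11; Term 2 = ν·Q^9.4·(…)^5.2 = 1.42×10^-9
D = 0.66·(1.67×10^-11 + 1.42×10^-9)^0.04 = 0.2923 m = 292 mm
Check: V = 1.97 m/s, Re = 5.00×10^5, f = 0.01317, h_f = 19.7 m ≈ 21.1 m ✓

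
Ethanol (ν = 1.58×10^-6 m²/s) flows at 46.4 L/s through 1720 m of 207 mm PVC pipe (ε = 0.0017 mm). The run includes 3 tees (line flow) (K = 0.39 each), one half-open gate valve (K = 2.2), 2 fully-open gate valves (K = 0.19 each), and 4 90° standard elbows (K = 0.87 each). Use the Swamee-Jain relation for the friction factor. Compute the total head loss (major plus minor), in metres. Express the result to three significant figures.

V = 4Q/(πD²) = 1.379 m/s; V²/2g = 0.09689 m
Re = 1.81×10^5, ε/D = 8.21×10^-6 → f = 0.01592 (Swamee-Jain)
Major: h_f = f(L/D)·V²/2g = 0.01592·8309·0.09689 = 12.81 m
Minor: ΣK = 7.23; h_m = ΣK·V²/2g = 0.7005 m
Total H_L = 12.81 + 0.7005 = 13.51 m

H_L ≈ 13.5 m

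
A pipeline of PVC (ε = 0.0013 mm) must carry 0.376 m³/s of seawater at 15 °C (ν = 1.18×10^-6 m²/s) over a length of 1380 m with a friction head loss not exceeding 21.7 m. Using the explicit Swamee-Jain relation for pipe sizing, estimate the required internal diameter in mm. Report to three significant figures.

Swamee-Jain (Type III): D = 0.66·[ε^1.25·(LQ²/(gh_f))^4.75 + ν·Q^9.4·(L/(gh_f))^5.2]^0.04
LQ²/(gh_f) = 0.9165; L/(gh_f) = 6.483
Term 1 = ε^1.25·(…)^4.75 = 2.90×10^-8; Term 2 = ν·Q^9.4·(…)^5.2 = 1.99×10^-6
D = 0.66·(2.90×10^-8 + 1.99×10^-6)^0.04 = 0.3906 m = 391 mm
Check: V = 3.14 m/s, Re = 1.04×10^6, f = 0.01162, h_f = 20.6 m ≈ 21.7 m ✓

D ≈ 391 mm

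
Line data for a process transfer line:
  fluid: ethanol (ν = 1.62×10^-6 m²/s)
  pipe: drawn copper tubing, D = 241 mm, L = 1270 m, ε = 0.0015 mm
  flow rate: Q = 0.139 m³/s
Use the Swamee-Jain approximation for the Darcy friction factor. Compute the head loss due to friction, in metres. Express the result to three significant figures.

h_f ≈ 33.5 m

V = 4Q/(πD²) = 4·0.139/(π·0.241²) = 3.047 m/s
Re = VD/ν = 3.047·0.241/1.62×10^-6 = 4.53×10^5 → turbulent
ε/D = 0.0015/241 = 6.22×10^-6
Swamee-Jain: f = 0.01342
h_f = f(L/D)V²/(2g) = 0.01342·(1270/0.241)·3.047²/(2·9.81) = 33.46 m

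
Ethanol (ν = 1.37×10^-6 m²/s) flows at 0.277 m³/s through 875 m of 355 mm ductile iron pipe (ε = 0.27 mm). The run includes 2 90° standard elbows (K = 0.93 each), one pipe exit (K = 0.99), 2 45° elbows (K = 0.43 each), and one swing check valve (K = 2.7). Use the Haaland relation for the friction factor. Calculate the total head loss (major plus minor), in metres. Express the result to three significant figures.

V = 4Q/(πD²) = 2.799 m/s; V²/2g = 0.3992 m
Re = 7.25×10^5, ε/D = 7.61×10^-4 → f = 0.01887 (Haaland)
Major: h_f = f(L/D)·V²/2g = 0.01887·2465·0.3992 = 18.57 m
Minor: ΣK = 6.41; h_m = ΣK·V²/2g = 2.559 m
Total H_L = 18.57 + 2.559 = 21.12 m

H_L ≈ 21.1 m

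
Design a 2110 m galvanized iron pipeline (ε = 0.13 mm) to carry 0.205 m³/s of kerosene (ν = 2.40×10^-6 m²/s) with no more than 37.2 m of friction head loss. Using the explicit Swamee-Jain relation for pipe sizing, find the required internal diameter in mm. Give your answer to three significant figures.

Swamee-Jain (Type III): D = 0.66·[ε^1.25·(LQ²/(gh_f))^4.75 + ν·Q^9.4·(L/(gh_f))^5.2]^0.04
LQ²/(gh_f) = 0.2430; L/(gh_f) = 5.782
Term 1 = ε^1.25·(…)^4.75 = 1.67×10^-8; Term 2 = ν·Q^9.4·(…)^5.2 = 7.47×10^-9
D = 0.66·(1.67×10^-8 + 7.47×10^-9)^0.04 = 0.3273 m = 327 mm
Check: V = 2.44 m/s, Re = 3.32×10^5, f = 0.01757, h_f = 34.3 m ≈ 37.2 m ✓

D ≈ 327 mm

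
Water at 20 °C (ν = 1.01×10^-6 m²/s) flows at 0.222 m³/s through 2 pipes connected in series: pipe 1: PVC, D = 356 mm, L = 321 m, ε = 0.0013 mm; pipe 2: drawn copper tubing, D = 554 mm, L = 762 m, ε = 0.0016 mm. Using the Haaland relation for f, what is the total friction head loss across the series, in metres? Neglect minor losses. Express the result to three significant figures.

H ≈ 3.55 m

Pipe 1: V = 2.230 m/s, Re = 7.86×10^5, ε/D = 3.65×10^-6, f = 0.01212, h_1 = f(L/D)V²/2g = 2.771 m
Pipe 2: V = 0.9210 m/s, Re = 5.05×10^5, ε/D = 2.89×10^-6, f = 0.01307, h_2 = f(L/D)V²/2g = 0.7772 m
Series → Q common, losses add: H = Σh = 3.548 m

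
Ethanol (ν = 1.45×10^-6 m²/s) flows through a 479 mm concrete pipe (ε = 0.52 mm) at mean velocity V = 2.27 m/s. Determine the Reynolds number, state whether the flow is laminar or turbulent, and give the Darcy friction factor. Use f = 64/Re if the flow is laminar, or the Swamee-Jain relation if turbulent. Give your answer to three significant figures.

Re ≈ 7.50×10^5; turbulent; f ≈ 0.0205

Re = VD/ν = 2.270·0.479/1.45×10^-6 = 7.50×10^5
Re > 4000 → turbulent; ε/D = 0.00109
Swamee-Jain: f = 0.02052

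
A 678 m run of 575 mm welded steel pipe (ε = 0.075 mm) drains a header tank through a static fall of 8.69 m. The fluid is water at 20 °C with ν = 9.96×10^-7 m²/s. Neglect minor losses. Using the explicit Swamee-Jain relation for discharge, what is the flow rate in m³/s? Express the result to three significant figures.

Swamee-Jain (Type II): Q = -0.965·√(gD⁵h_f/L)·ln[ε/(3.7D) + √(3.17ν²L/(gD³h_f))]
√(gD⁵h_f/L) = √(9.81·0.575⁵·8.69/678) = 0.08890
ε/(3.7D) = 3.53×10^-5; √(3.17ν²L/(gD³h_f)) = 1.15×10^-5
Q = -0.965·0.08890·ln(4.672×10^-5) = 0.8554 m³/s
Check: V = 3.29 m/s, Re = 1.90×10^6, f = 0.01341, h_f = 8.74 m ≈ 8.69 m ✓

Q ≈ 0.855 m³/s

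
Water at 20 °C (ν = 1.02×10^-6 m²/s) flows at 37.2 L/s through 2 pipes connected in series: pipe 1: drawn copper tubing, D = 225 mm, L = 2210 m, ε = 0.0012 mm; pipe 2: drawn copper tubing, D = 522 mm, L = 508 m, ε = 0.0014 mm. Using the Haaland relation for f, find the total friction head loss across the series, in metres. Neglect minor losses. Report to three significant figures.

H ≈ 6.79 m

Pipe 1: V = 0.9356 m/s, Re = 2.06×10^5, ε/D = 5.33×10^-6, f = 0.01544, h_1 = f(L/D)V²/2g = 6.764 m
Pipe 2: V = 0.1738 m/s, Re = 8.90×10^4, ε/D = 2.68×10^-6, f = 0.01828, h_2 = f(L/D)V²/2g = 0.02739 m
Series → Q common, losses add: H = Σh = 6.792 m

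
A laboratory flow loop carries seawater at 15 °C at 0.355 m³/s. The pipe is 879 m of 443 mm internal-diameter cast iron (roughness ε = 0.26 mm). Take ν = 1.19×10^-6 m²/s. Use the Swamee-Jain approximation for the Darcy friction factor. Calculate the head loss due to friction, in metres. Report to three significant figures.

V = 4Q/(πD²) = 4·0.355/(π·0.443²) = 2.303 m/s
Re = VD/ν = 2.303·0.443/1.19×10^-6 = 8.57×10^5 → turbulent
ε/D = 0.26/443 = 5.87×10^-4
Swamee-Jain: f = 0.01794
h_f = f(L/D)V²/(2g) = 0.01794·(879/0.443)·2.303²/(2·9.81) = 9.624 m

h_f ≈ 9.62 m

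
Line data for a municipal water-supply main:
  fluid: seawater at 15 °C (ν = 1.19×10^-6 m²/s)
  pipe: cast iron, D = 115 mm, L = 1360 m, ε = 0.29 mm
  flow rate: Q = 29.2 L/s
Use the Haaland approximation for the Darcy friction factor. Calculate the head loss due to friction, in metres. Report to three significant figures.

V = 4Q/(πD²) = 4·0.0292/(π·0.115²) = 2.811 m/s
Re = VD/ν = 2.811·0.115/1.19×10^-6 = 2.72×10^5 → turbulent
ε/D = 0.29/115 = 0.00252
Haaland: f = 0.02548
h_f = f(L/D)V²/(2g) = 0.02548·(1360/0.115)·2.811²/(2·9.81) = 121.4 m

h_f ≈ 121 m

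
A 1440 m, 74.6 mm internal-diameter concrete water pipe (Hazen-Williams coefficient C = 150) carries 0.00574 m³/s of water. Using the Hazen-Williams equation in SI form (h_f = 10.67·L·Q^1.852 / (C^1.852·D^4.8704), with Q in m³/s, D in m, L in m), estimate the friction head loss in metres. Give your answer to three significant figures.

h_f ≈ 31.3 m

h_f = 10.67·1440·0.00574^1.852 / (150^1.852·0.0746^4.8704) = 31.34 m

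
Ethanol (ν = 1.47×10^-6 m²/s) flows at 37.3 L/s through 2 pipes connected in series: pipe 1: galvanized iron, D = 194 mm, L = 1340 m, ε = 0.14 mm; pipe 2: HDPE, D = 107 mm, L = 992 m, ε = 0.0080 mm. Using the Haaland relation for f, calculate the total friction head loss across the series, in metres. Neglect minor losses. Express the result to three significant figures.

Pipe 1: V = 1.262 m/s, Re = 1.67×10^5, ε/D = 7.22×10^-4, f = 0.01999, h_1 = f(L/D)V²/2g = 11.21 m
Pipe 2: V = 4.148 m/s, Re = 3.02×10^5, ε/D = 7.48×10^-5, f = 0.01499, h_2 = f(L/D)V²/2g = 121.9 m
Series → Q common, losses add: H = Σh = 133.1 m

H ≈ 133 m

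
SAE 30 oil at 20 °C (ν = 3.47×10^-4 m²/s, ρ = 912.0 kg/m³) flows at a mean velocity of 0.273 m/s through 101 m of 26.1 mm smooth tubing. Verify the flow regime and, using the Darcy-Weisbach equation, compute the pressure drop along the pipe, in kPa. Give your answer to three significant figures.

Re = VD/ν = 0.273·0.02610/3.47×10^-4 = 20.5 → laminar (Re < 2300)
f = 64/Re = 3.117
h_f = f(L/D)V²/(2g) = 3.117·(101/0.02610)·0.273²/(2·9.81) = 45.82 m
Δp = ρg·h_f = 912.0·9.81·45.82 = 409.9 kPa

Δp ≈ 410 kPa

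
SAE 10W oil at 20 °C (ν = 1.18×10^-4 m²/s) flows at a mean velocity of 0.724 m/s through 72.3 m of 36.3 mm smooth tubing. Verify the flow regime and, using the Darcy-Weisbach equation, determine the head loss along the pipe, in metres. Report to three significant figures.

h_f ≈ 15.3 m

Re = VD/ν = 0.724·0.03630/1.18×10^-4 = 223 → laminar (Re < 2300)
f = 64/Re = 0.2874
h_f = f(L/D)V²/(2g) = 0.2874·(72.3/0.03630)·0.724²/(2·9.81) = 15.29 m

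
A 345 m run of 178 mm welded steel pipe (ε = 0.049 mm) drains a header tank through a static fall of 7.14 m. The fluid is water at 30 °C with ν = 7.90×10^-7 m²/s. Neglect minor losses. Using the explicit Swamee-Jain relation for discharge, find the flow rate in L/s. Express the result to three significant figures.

Swamee-Jain (Type II): Q = -0.965·√(gD⁵h_f/L)·ln[ε/(3.7D) + √(3.17ν²L/(gD³h_f))]
√(gD⁵h_f/L) = √(9.81·0.178⁵·7.14/345) = 0.006023
ε/(3.7D) = 7.44×10^-5; √(3.17ν²L/(gD³h_f)) = 4.16×10^-5
Q = -0.965·0.006023·ln(1.160×10^-4) = 0.05267 m³/s
Check: V = 2.12 m/s, Re = 4.77×10^5, f = 0.01623, h_f = 7.18 m ≈ 7.14 m ✓

Q ≈ 52.7 L/s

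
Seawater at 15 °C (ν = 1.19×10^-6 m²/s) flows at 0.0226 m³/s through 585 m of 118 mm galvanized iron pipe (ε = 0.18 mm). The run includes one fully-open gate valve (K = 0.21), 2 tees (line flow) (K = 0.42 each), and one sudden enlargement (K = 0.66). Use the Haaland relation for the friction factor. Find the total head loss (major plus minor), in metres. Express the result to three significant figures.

H_L ≈ 25.0 m

V = 4Q/(πD²) = 2.067 m/s; V²/2g = 0.2177 m
Re = 2.05×10^5, ε/D = 0.00153 → f = 0.02278 (Haaland)
Major: h_f = f(L/D)·V²/2g = 0.02278·4958·0.2177 = 24.59 m
Minor: ΣK = 1.71; h_m = ΣK·V²/2g = 0.3722 m
Total H_L = 24.59 + 0.3722 = 24.96 m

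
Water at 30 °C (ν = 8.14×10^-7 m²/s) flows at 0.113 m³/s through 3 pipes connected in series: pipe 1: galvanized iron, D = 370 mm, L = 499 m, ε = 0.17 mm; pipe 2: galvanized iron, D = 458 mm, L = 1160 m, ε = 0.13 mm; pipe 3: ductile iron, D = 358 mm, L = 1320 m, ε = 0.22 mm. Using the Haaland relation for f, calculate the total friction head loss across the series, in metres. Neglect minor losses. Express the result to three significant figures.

H ≈ 6.64 m

Pipe 1: V = 1.051 m/s, Re = 4.78×10^5, ε/D = 4.59×10^-4, f = 0.01735, h_1 = f(L/D)V²/2g = 1.317 m
Pipe 2: V = 0.6859 m/s, Re = 3.86×10^5, ε/D = 2.84×10^-4, f = 0.01633, h_2 = f(L/D)V²/2g = 0.9917 m
Pipe 3: V = 1.123 m/s, Re = 4.94×10^5, ε/D = 6.15×10^-4, f = 0.01828, h_3 = f(L/D)V²/2g = 4.329 m
Series → Q common, losses add: H = Σh = 6.638 m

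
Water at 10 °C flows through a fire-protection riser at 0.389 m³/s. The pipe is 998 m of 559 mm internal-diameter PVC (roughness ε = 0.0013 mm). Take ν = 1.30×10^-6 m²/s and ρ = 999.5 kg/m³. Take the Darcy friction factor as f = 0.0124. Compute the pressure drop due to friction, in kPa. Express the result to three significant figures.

V = 4Q/(πD²) = 4·0.389/(π·0.559²) = 1.585 m/s
h_f = f(L/D)V²/(2g) = 0.01240·(998/0.559)·1.585²/(2·9.81) = 2.835 m
Δp = ρg·h_f = 999.5·9.81·2.835 = 27.79 kPa

Δp ≈ 27.8 kPa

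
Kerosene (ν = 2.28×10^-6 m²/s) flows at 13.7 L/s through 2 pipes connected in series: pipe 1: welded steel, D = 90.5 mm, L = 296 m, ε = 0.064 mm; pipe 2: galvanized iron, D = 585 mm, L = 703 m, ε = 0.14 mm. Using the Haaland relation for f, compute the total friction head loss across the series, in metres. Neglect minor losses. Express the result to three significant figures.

H ≈ 16.1 m

Pipe 1: V = 2.130 m/s, Re = 8.45×10^4, ε/D = 7.07×10^-4, f = 0.02130, h_1 = f(L/D)V²/2g = 16.11 m
Pipe 2: V = 0.05097 m/s, Re = 1.31×10^4, ε/D = 2.39×10^-4, f = 0.02905, h_2 = f(L/D)V²/2g = 0.004622 m
Series → Q common, losses add: H = Σh = 16.11 m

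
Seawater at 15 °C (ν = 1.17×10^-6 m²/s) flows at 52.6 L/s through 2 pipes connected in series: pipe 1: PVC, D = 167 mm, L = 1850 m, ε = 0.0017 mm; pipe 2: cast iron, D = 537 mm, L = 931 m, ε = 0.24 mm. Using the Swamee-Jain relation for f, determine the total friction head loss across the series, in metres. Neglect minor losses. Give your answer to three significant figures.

Pipe 1: V = 2.401 m/s, Re = 3.43×10^5, ε/D = 1.02×10^-5, f = 0.01415, h_1 = f(L/D)V²/2g = 46.08 m
Pipe 2: V = 0.2322 m/s, Re = 1.07×10^5, ε/D = 4.47×10^-4, f = 0.02001, h_2 = f(L/D)V²/2g = 0.09539 m
Series → Q common, losses add: H = Σh = 46.17 m

H ≈ 46.2 m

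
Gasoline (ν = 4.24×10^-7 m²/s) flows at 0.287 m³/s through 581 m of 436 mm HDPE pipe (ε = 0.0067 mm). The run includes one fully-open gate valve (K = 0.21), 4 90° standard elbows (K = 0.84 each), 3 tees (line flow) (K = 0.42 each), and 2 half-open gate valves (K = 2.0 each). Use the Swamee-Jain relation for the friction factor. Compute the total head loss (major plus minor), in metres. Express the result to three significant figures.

H_L ≈ 4.41 m

V = 4Q/(πD²) = 1.922 m/s; V²/2g = 0.1883 m
Re = 1.98×10^6, ε/D = 1.54×10^-5 → f = 0.01093 (Swamee-Jain)
Major: h_f = f(L/D)·V²/2g = 0.01093·1333·0.1883 = 2.744 m
Minor: ΣK = 8.83; h_m = ΣK·V²/2g = 1.663 m
Total H_L = 2.744 + 1.663 = 4.407 m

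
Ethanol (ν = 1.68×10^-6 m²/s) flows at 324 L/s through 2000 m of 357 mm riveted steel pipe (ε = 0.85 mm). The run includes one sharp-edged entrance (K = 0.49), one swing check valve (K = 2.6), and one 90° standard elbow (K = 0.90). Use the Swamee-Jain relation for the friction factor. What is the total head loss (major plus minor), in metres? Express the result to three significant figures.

V = 4Q/(πD²) = 3.237 m/s; V²/2g = 0.5340 m
Re = 6.88×10^5, ε/D = 0.00238 → f = 0.02487 (Swamee-Jain)
Major: h_f = f(L/D)·V²/2g = 0.02487·5602·0.5340 = 74.41 m
Minor: ΣK = 3.99; h_m = ΣK·V²/2g = 2.131 m
Total H_L = 74.41 + 2.131 = 76.54 m

H_L ≈ 76.5 m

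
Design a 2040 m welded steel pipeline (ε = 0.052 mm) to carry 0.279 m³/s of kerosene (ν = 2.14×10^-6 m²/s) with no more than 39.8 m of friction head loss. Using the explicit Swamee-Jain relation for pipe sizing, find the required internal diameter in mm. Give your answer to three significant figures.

Swamee-Jain (Type III): D = 0.66·[ε^1.25·(LQ²/(gh_f))^4.75 + ν·Q^9.4·(L/(gh_f))^5.2]^0.04
LQ²/(gh_f) = 0.4067; L/(gh_f) = 5.225
Term 1 = ε^1.25·(…)^4.75 = 6.15×10^-8; Term 2 = ν·Q^9.4·(…)^5.2 = 7.13×10^-8
D = 0.66·(6.15×10^-8 + 7.13×10^-8)^0.04 = 0.3503 m = 350 mm
Check: V = 2.89 m/s, Re = 4.74×10^5, f = 0.01508, h_f = 37.5 m ≈ 39.8 m ✓

D ≈ 350 mm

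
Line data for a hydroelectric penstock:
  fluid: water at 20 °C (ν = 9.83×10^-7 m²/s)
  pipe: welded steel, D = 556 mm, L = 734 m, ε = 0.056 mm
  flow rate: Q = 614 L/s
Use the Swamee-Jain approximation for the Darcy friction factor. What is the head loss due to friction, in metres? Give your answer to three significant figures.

h_f ≈ 5.66 m

V = 4Q/(πD²) = 4·0.614/(π·0.556²) = 2.529 m/s
Re = VD/ν = 2.529·0.556/9.83×10^-7 = 1.43×10^6 → turbulent
ε/D = 0.056/556 = 1.01×10^-4
Swamee-Jain: f = 0.01316
h_f = f(L/D)V²/(2g) = 0.01316·(734/0.556)·2.529²/(2·9.81) = 5.662 m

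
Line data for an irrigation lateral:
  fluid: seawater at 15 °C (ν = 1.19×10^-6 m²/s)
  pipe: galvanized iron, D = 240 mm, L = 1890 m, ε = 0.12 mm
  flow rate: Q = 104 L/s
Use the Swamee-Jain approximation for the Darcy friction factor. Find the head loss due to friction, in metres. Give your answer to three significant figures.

V = 4Q/(πD²) = 4·0.104/(π·0.240²) = 2.299 m/s
Re = VD/ν = 2.299·0.240/1.19×10^-6 = 4.64×10^5 → turbulent
ε/D = 0.12/240 = 5.00×10^-4
Swamee-Jain: f = 0.01785
h_f = f(L/D)V²/(2g) = 0.01785·(1890/0.240)·2.299²/(2·9.81) = 37.86 m

h_f ≈ 37.9 m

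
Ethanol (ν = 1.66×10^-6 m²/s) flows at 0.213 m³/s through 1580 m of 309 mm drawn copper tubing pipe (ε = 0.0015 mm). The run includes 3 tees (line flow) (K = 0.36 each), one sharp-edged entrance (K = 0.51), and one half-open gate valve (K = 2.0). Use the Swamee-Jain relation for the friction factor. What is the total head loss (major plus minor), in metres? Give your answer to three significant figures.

V = 4Q/(πD²) = 2.840 m/s; V²/2g = 0.4112 m
Re = 5.29×10^5, ε/D = 4.85×10^-6 → f = 0.01304 (Swamee-Jain)
Major: h_f = f(L/D)·V²/2g = 0.01304·5113·0.4112 = 27.42 m
Minor: ΣK = 3.59; h_m = ΣK·V²/2g = 1.476 m
Total H_L = 27.42 + 1.476 = 28.90 m

H_L ≈ 28.9 m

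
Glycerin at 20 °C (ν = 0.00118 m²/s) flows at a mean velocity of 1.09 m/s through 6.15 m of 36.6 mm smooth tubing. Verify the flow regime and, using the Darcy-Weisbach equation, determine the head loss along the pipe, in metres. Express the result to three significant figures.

Re = VD/ν = 1.09·0.03660/0.00118 = 33.8 → laminar (Re < 2300)
f = 64/Re = 1.893
h_f = f(L/D)V²/(2g) = 1.893·(6.15/0.03660)·1.09²/(2·9.81) = 19.26 m

h_f ≈ 19.3 m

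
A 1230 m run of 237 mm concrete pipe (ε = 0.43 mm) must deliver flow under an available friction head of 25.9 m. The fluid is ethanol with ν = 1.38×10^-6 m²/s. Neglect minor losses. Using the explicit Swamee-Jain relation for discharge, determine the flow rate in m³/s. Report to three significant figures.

Swamee-Jain (Type II): Q = -0.965·√(gD⁵h_f/L)·ln[ε/(3.7D) + √(3.17ν²L/(gD³h_f))]
√(gD⁵h_f/L) = √(9.81·0.237⁵·25.9/1230) = 0.01243
ε/(3.7D) = 4.90×10^-4; √(3.17ν²L/(gD³h_f)) = 4.69×10^-5
Q = -0.965·0.01243·ln(5.372×10^-4) = 0.09030 m³/s
Check: V = 2.05 m/s, Re = 3.52×10^5, f = 0.02352, h_f = 26.1 m ≈ 25.9 m ✓

Q ≈ 0.0903 m³/s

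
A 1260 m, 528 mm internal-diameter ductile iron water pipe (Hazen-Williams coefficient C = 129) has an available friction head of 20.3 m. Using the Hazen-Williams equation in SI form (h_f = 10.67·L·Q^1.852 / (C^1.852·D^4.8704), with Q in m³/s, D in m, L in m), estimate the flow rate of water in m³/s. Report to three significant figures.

Q ≈ 0.721 m³/s

Rearranging: Q = [h_f·C^1.852·D^4.8704 / (10.67·L)]^(1/1.852)
Q = [20.3·129^1.852·0.528^4.8704 / (10.67·1260)]^0.540 = 0.7210 m³/s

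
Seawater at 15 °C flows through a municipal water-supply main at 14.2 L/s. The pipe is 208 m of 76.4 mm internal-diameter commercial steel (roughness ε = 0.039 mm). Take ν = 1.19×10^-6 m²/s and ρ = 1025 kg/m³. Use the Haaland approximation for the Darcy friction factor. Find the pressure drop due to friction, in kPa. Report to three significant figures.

V = 4Q/(πD²) = 4·0.0142/(π·0.0764²) = 3.098 m/s
Re = VD/ν = 3.098·0.0764/1.19×10^-6 = 1.99×10^5 → turbulent
ε/D = 0.039/76.4 = 5.10×10^-4
Haaland: f = 0.01870
h_f = f(L/D)V²/(2g) = 0.01870·(208/0.0764)·3.098²/(2·9.81) = 24.90 m
Δp = ρg·h_f = 1025·9.81·24.90 = 250.4 kPa

Δp ≈ 250 kPa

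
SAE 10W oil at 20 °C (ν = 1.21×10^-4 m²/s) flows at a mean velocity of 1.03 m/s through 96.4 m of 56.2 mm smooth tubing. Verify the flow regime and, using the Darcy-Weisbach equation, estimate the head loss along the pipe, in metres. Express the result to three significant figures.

h_f ≈ 12.4 m

Re = VD/ν = 1.03·0.05620/1.21×10^-4 = 478 → laminar (Re < 2300)
f = 64/Re = 0.1338
h_f = f(L/D)V²/(2g) = 0.1338·(96.4/0.05620)·1.03²/(2·9.81) = 12.41 m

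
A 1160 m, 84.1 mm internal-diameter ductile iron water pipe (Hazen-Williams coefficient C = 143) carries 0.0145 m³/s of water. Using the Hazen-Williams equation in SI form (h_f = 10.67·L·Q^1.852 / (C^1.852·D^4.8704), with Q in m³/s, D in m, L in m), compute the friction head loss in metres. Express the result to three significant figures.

h_f ≈ 85.6 m

h_f = 10.67·1160·0.0145^1.852 / (143^1.852·0.0841^4.8704) = 85.60 m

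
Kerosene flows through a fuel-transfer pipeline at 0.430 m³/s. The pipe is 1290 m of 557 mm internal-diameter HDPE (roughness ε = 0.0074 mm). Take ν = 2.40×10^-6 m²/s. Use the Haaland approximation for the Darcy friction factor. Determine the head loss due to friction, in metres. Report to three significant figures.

h_f ≈ 5.03 m

V = 4Q/(πD²) = 4·0.430/(π·0.557²) = 1.765 m/s
Re = VD/ν = 1.765·0.557/2.40×10^-6 = 4.10×10^5 → turbulent
ε/D = 0.0074/557 = 1.33×10^-5
Haaland: f = 0.01368
h_f = f(L/D)V²/(2g) = 0.01368·(1290/0.557)·1.765²/(2·9.81) = 5.027 m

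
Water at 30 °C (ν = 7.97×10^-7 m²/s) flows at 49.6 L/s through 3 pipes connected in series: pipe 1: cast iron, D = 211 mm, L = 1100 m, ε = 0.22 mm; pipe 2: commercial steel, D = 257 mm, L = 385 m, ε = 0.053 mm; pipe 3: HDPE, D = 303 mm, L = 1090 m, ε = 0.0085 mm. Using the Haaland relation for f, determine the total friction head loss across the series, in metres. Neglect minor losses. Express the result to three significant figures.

H ≈ 13.4 m

Pipe 1: V = 1.418 m/s, Re = 3.76×10^5, ε/D = 0.00104, f = 0.02054, h_1 = f(L/D)V²/2g = 10.98 m
Pipe 2: V = 0.9561 m/s, Re = 3.08×10^5, ε/D = 2.06×10^-4, f = 0.01606, h_2 = f(L/D)V²/2g = 1.121 m
Pipe 3: V = 0.6879 m/s, Re = 2.62×10^5, ε/D = 2.81×10^-5, f = 0.01494, h_3 = f(L/D)V²/2g = 1.296 m
Series → Q common, losses add: H = Σh = 13.40 m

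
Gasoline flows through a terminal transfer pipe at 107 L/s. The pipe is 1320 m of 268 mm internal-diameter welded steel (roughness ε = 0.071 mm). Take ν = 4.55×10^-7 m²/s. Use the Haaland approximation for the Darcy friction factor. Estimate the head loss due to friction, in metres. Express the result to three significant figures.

h_f ≈ 13.7 m

V = 4Q/(πD²) = 4·0.107/(π·0.268²) = 1.897 m/s
Re = VD/ν = 1.897·0.268/4.55×10^-7 = 1.12×10^6 → turbulent
ε/D = 0.071/268 = 2.65×10^-4
Haaland: f = 0.01521
h_f = f(L/D)V²/(2g) = 0.01521·(1320/0.268)·1.897²/(2·9.81) = 13.73 m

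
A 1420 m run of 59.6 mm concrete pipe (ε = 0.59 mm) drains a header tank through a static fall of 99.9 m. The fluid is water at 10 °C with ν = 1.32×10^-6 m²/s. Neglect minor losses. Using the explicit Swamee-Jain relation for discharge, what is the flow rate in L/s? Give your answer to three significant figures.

Q ≈ 4.07 L/s

Swamee-Jain (Type II): Q = -0.965·√(gD⁵h_f/L)·ln[ε/(3.7D) + √(3.17ν²L/(gD³h_f))]
√(gD⁵h_f/L) = √(9.81·0.0596⁵·99.9/1420) = 7.204×10^-4
ε/(3.7D) = 0.00268; √(3.17ν²L/(gD³h_f)) = 1.94×10^-4
Q = -0.965·7.204×10^-4·ln(0.002870) = 0.004069 m³/s
Check: V = 1.46 m/s, Re = 6.59×10^4, f = 0.03901, h_f = 101 m ≈ 99.9 m ✓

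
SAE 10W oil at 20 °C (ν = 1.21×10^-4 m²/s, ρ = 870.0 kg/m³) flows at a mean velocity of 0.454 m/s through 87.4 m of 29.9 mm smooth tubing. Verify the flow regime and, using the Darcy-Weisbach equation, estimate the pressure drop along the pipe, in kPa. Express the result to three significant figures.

Δp ≈ 150 kPa

Re = VD/ν = 0.454·0.02990/1.21×10^-4 = 112 → laminar (Re < 2300)
f = 64/Re = 0.5705
h_f = f(L/D)V²/(2g) = 0.5705·(87.4/0.02990)·0.454²/(2·9.81) = 17.52 m
Δp = ρg·h_f = 870.0·9.81·17.52 = 149.5 kPa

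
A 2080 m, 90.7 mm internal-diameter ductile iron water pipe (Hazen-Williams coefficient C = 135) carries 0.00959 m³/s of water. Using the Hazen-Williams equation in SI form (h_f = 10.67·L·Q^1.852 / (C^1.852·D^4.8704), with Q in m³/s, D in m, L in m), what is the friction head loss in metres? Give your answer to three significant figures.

h_f ≈ 55.0 m

h_f = 10.67·2080·0.00959^1.852 / (135^1.852·0.0907^4.8704) = 54.96 m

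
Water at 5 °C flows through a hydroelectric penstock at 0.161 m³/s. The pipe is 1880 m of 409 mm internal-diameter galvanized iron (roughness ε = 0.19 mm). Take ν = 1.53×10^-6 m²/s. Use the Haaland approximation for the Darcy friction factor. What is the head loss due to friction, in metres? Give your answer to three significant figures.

h_f ≈ 6.25 m

V = 4Q/(πD²) = 4·0.161/(π·0.409²) = 1.225 m/s
Re = VD/ν = 1.225·0.409/1.53×10^-6 = 3.28×10^5 → turbulent
ε/D = 0.19/409 = 4.65×10^-4
Haaland: f = 0.01776
h_f = f(L/D)V²/(2g) = 0.01776·(1880/0.409)·1.225²/(2·9.81) = 6.248 m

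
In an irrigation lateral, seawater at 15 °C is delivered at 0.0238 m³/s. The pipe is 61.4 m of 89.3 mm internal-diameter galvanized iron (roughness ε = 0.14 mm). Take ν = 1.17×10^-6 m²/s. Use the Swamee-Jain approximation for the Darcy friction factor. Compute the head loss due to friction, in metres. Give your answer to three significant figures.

h_f ≈ 11.6 m

V = 4Q/(πD²) = 4·0.0238/(π·0.0893²) = 3.800 m/s
Re = VD/ν = 3.800·0.0893/1.17×10^-6 = 2.90×10^5 → turbulent
ε/D = 0.14/89.3 = 0.00157
Swamee-Jain: f = 0.02286
h_f = f(L/D)V²/(2g) = 0.02286·(61.4/0.0893)·3.800²/(2·9.81) = 11.57 m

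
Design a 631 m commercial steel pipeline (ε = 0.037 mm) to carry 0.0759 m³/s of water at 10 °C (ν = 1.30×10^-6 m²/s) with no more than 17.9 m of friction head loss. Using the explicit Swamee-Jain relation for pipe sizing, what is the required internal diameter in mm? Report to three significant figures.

Swamee-Jain (Type III): D = 0.66·[ε^1.25·(LQ²/(gh_f))^4.75 + ν·Q^9.4·(L/(gh_f))^5.2]^0.04
LQ²/(gh_f) = 0.02070; L/(gh_f) = 3.593
Term 1 = ε^1.25·(…)^4.75 = 2.89×10^-14; Term 2 = ν·Q^9.4·(…)^5.2 = 3.00×10^-14
D = 0.66·(2.89×10^-14 + 3.00×10^-14)^0.04 = 0.1951 m = 195 mm
Check: V = 2.54 m/s, Re = 3.81×10^5, f = 0.01582, h_f = 16.8 m ≈ 17.9 m ✓

D ≈ 195 mm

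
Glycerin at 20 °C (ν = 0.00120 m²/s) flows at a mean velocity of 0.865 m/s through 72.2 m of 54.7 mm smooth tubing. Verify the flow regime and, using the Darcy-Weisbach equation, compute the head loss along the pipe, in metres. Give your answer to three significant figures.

Re = VD/ν = 0.865·0.05470/0.00120 = 39.4 → laminar (Re < 2300)
f = 64/Re = 1.623
h_f = f(L/D)V²/(2g) = 1.623·(72.2/0.05470)·0.865²/(2·9.81) = 81.70 m

h_f ≈ 81.7 m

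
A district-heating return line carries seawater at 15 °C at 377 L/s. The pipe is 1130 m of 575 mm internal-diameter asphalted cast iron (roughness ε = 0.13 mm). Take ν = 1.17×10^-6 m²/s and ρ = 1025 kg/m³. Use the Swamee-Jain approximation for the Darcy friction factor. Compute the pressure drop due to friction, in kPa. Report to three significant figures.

V = 4Q/(πD²) = 4·0.377/(π·0.575²) = 1.452 m/s
Re = VD/ν = 1.452·0.575/1.17×10^-6 = 7.14×10^5 → turbulent
ε/D = 0.13/575 = 2.26×10^-4
Swamee-Jain: f = 0.01535
h_f = f(L/D)V²/(2g) = 0.01535·(1130/0.575)·1.452²/(2·9.81) = 3.240 m
Δp = ρg·h_f = 1025·9.81·3.240 = 32.58 kPa

Δp ≈ 32.6 kPa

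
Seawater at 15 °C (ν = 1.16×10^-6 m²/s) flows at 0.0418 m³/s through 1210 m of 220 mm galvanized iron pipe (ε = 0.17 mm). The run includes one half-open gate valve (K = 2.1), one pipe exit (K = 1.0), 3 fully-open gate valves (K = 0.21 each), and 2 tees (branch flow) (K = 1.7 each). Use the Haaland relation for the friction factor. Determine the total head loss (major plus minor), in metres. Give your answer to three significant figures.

H_L ≈ 7.19 m

V = 4Q/(πD²) = 1.100 m/s; V²/2g = 0.06163 m
Re = 2.09×10^5, ε/D = 7.73×10^-4 → f = 0.01990 (Haaland)
Major: h_f = f(L/D)·V²/2g = 0.01990·5500·0.06163 = 6.746 m
Minor: ΣK = 7.13; h_m = ΣK·V²/2g = 0.4394 m
Total H_L = 6.746 + 0.4394 = 7.185 m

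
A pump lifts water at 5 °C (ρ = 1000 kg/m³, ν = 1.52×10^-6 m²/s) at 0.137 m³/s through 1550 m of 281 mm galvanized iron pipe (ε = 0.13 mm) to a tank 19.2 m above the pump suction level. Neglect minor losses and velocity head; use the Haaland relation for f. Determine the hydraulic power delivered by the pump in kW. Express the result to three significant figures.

V = 4Q/(πD²) = 2.209 m/s; Re = 4.08×10^5; ε/D = 4.63×10^-4; f = 0.01752
h_f = f(L/D)V²/2g = 24.03 m
Total head H = z + h_f = 19.2 + 24.03 = 43.23 m
P_hyd = ρgQH = 1000·9.81·0.137·43.23 = 58.10 kW

P_hyd ≈ 58.1 kW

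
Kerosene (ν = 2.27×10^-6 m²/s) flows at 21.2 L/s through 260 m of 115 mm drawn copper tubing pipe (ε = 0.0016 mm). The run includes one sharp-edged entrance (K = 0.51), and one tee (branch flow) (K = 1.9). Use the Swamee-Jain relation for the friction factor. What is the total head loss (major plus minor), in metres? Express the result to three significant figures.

H_L ≈ 9.07 m

V = 4Q/(πD²) = 2.041 m/s; V²/2g = 0.2123 m
Re = 1.03×10^5, ε/D = 1.39×10^-5 → f = 0.01783 (Swamee-Jain)
Major: h_f = f(L/D)·V²/2g = 0.01783·2261·0.2123 = 8.557 m
Minor: ΣK = 2.41; h_m = ΣK·V²/2g = 0.5117 m
Total H_L = 8.557 + 0.5117 = 9.069 m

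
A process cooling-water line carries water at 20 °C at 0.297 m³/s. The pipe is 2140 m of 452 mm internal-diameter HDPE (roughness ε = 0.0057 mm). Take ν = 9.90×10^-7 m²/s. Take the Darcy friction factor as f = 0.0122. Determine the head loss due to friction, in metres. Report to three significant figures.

h_f ≈ 10.1 m

V = 4Q/(πD²) = 4·0.297/(π·0.452²) = 1.851 m/s
h_f = f(L/D)V²/(2g) = 0.01220·(2140/0.452)·1.851²/(2·9.81) = 10.09 m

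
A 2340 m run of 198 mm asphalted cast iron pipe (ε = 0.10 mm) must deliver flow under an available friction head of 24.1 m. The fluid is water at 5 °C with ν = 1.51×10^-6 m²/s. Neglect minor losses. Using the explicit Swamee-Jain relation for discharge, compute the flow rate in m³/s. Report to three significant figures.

Swamee-Jain (Type II): Q = -0.965·√(gD⁵h_f/L)·ln[ε/(3.7D) + √(3.17ν²L/(gD³h_f))]
√(gD⁵h_f/L) = √(9.81·0.198⁵·24.1/2340) = 0.005545
ε/(3.7D) = 1.37×10^-4; √(3.17ν²L/(gD³h_f)) = 9.60×10^-5
Q = -0.965·0.005545·ln(2.325×10^-4) = 0.04477 m³/s
Check: V = 1.45 m/s, Re = 1.91×10^5, f = 0.01904, h_f = 24.2 m ≈ 24.1 m ✓

Q ≈ 0.0448 m³/s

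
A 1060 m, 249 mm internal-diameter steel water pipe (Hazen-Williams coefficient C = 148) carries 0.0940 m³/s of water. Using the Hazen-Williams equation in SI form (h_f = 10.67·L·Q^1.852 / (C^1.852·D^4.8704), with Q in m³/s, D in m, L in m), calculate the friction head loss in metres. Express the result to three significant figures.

h_f ≈ 11.8 m

h_f = 10.67·1060·0.0940^1.852 / (148^1.852·0.249^4.8704) = 11.83 m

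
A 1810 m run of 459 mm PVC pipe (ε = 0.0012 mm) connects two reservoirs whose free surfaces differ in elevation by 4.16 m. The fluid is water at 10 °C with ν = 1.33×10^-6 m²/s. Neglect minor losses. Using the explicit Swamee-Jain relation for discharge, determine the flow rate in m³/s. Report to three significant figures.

Q ≈ 0.204 m³/s

Swamee-Jain (Type II): Q = -0.965·√(gD⁵h_f/L)·ln[ε/(3.7D) + √(3.17ν²L/(gD³h_f))]
√(gD⁵h_f/L) = √(9.81·0.459⁵·4.16/1810) = 0.02143
ε/(3.7D) = 7.07×10^-7; √(3.17ν²L/(gD³h_f)) = 5.07×10^-5
Q = -0.965·0.02143·ln(5.142×10^-5) = 0.2042 m³/s
Check: V = 1.23 m/s, Re = 4.26×10^5, f = 0.01351, h_f = 4.14 m ≈ 4.16 m ✓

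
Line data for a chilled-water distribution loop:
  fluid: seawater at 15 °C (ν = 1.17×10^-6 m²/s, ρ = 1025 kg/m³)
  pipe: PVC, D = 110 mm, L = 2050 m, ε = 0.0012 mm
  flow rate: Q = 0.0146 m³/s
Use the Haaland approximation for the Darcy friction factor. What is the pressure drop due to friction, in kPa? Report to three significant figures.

Δp ≈ 374 kPa

V = 4Q/(πD²) = 4·0.0146/(π·0.110²) = 1.536 m/s
Re = VD/ν = 1.536·0.110/1.17×10^-6 = 1.44×10^5 → turbulent
ε/D = 0.0012/110 = 1.09×10^-5
Haaland: f = 0.01658
h_f = f(L/D)V²/(2g) = 0.01658·(2050/0.110)·1.536²/(2·9.81) = 37.18 m
Δp = ρg·h_f = 1025·9.81·37.18 = 373.8 kPa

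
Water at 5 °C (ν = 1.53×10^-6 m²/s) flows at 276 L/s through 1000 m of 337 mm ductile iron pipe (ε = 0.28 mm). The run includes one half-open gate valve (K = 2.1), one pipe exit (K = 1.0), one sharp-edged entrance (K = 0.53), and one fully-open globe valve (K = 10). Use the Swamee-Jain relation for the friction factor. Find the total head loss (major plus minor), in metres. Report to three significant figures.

V = 4Q/(πD²) = 3.094 m/s; V²/2g = 0.4880 m
Re = 6.82×10^5, ε/D = 8.31×10^-4 → f = 0.01939 (Swamee-Jain)
Major: h_f = f(L/D)·V²/2g = 0.01939·2967·0.4880 = 28.08 m
Minor: ΣK = 13.6; h_m = ΣK·V²/2g = 6.651 m
Total H_L = 28.08 + 6.651 = 34.74 m

H_L ≈ 34.7 m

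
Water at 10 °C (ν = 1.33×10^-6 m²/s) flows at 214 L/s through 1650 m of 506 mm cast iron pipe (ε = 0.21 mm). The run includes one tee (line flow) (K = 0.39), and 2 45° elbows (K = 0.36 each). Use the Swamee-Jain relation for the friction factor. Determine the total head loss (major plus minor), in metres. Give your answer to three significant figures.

V = 4Q/(πD²) = 1.064 m/s; V²/2g = 0.05772 m
Re = 4.05×10^5, ε/D = 4.15×10^-4 → f = 0.01744 (Swamee-Jain)
Major: h_f = f(L/D)·V²/2g = 0.01744·3261·0.05772 = 3.283 m
Minor: ΣK = 1.11; h_m = ΣK·V²/2g = 0.06407 m
Total H_L = 3.283 + 0.06407 = 3.347 m

H_L ≈ 3.35 m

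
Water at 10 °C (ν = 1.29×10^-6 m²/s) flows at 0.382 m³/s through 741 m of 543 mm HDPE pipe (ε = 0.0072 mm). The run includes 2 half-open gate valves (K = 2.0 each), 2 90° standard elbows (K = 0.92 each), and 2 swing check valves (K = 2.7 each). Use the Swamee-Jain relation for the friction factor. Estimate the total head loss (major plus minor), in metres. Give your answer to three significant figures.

V = 4Q/(πD²) = 1.650 m/s; V²/2g = 0.1387 m
Re = 6.94×10^5, ε/D = 1.33×10^-5 → f = 0.01261 (Swamee-Jain)
Major: h_f = f(L/D)·V²/2g = 0.01261·1365·0.1387 = 2.387 m
Minor: ΣK = 11.2; h_m = ΣK·V²/2g = 1.559 m
Total H_L = 2.387 + 1.559 = 3.946 m

H_L ≈ 3.95 m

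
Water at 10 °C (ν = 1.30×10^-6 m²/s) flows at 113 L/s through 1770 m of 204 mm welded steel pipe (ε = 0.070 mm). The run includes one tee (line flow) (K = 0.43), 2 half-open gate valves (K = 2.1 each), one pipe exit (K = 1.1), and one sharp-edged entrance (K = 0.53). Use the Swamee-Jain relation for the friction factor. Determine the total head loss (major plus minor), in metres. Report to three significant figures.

V = 4Q/(πD²) = 3.457 m/s; V²/2g = 0.6092 m
Re = 5.43×10^5, ε/D = 3.43×10^-4 → f = 0.01662 (Swamee-Jain)
Major: h_f = f(L/D)·V²/2g = 0.01662·8676·0.6092 = 87.86 m
Minor: ΣK = 6.26; h_m = ΣK·V²/2g = 3.814 m
Total H_L = 87.86 + 3.814 = 91.67 m

H_L ≈ 91.7 m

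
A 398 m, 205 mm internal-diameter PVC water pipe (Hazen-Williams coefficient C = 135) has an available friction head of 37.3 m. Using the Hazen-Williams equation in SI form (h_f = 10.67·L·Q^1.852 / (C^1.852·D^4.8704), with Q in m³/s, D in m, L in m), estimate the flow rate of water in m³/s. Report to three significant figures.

Rearranging: Q = [h_f·C^1.852·D^4.8704 / (10.67·L)]^(1/1.852)
Q = [37.3·135^1.852·0.205^4.8704 / (10.67·398)]^0.540 = 0.1622 m³/s

Q ≈ 0.162 m³/s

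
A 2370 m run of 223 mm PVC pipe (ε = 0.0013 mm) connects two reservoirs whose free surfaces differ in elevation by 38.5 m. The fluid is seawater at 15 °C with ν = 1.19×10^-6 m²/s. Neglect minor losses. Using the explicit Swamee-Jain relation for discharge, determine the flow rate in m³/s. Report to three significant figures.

Swamee-Jain (Type II): Q = -0.965·√(gD⁵h_f/L)·ln[ε/(3.7D) + √(3.17ν²L/(gD³h_f))]
√(gD⁵h_f/L) = √(9.81·0.223⁵·38.5/2370) = 0.009375
ε/(3.7D) = 1.58×10^-6; √(3.17ν²L/(gD³h_f)) = 5.04×10^-5
Q = -0.965·0.009375·ln(5.198×10^-5) = 0.08924 m³/s
Check: V = 2.28 m/s, Re = 4.28×10^5, f = 0.01355, h_f = 38.3 m ≈ 38.5 m ✓

Q ≈ 0.0892 m³/s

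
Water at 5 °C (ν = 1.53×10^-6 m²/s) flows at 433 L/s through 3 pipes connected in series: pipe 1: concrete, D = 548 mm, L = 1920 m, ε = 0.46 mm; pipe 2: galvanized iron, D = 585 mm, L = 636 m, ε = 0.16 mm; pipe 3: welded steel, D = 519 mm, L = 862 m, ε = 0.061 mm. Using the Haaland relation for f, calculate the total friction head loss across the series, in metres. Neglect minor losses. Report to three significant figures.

H ≈ 18.8 m

Pipe 1: V = 1.836 m/s, Re = 6.58×10^5, ε/D = 8.39×10^-4, f = 0.01932, h_1 = f(L/D)V²/2g = 11.63 m
Pipe 2: V = 1.611 m/s, Re = 6.16×10^5, ε/D = 2.74×10^-4, f = 0.01573, h_2 = f(L/D)V²/2g = 2.262 m
Pipe 3: V = 2.047 m/s, Re = 6.94×10^5, ε/D = 1.18×10^-4, f = 0.01399, h_3 = f(L/D)V²/2g = 4.962 m
Series → Q common, losses add: H = Σh = 18.85 m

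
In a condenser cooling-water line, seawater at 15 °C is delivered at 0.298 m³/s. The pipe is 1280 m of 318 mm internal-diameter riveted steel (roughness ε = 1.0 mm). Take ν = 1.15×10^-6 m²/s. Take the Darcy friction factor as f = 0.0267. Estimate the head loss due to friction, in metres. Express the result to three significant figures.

V = 4Q/(πD²) = 4·0.298/(π·0.318²) = 3.752 m/s
h_f = f(L/D)V²/(2g) = 0.02670·(1280/0.318)·3.752²/(2·9.81) = 77.12 m

h_f ≈ 77.1 m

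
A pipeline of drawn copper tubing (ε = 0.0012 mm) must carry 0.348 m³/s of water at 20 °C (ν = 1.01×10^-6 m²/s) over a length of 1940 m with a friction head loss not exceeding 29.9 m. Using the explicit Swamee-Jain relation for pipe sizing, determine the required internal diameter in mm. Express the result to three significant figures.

D ≈ 379 mm

Swamee-Jain (Type III): D = 0.66·[ε^1.25·(LQ²/(gh_f))^4.75 + ν·Q^9.4·(L/(gh_f))^5.2]^0.04
LQ²/(gh_f) = 0.8010; L/(gh_f) = 6.614
Term 1 = ε^1.25·(…)^4.75 = 1.38×10^-8; Term 2 = ν·Q^9.4·(…)^5.2 = 9.15×10^-7
D = 0.66·(1.38×10^-8 + 9.15×10^-7)^0.04 = 0.3787 m = 379 mm
Check: V = 3.09 m/s, Re = 1.16×10^6, f = 0.01141, h_f = 28.5 m ≈ 29.9 m ✓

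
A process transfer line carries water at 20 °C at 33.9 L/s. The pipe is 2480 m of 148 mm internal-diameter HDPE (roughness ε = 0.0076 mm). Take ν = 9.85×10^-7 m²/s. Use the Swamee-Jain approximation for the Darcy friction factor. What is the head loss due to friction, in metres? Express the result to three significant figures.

V = 4Q/(πD²) = 4·0.0339/(π·0.148²) = 1.971 m/s
Re = VD/ν = 1.971·0.148/9.85×10^-7 = 2.96×10^5 → turbulent
ε/D = 0.0076/148 = 5.14×10^-5
Swamee-Jain: f = 0.01498
h_f = f(L/D)V²/(2g) = 0.01498·(2480/0.148)·1.971²/(2·9.81) = 49.68 m

h_f ≈ 49.7 m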